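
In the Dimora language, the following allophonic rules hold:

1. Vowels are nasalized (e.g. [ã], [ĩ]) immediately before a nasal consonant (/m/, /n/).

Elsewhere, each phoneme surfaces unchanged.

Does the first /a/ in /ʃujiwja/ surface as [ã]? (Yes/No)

/a/ (word-final) is in the target of rule 1 but the environment (before a nasal consonant) is not met → [a].
The actual realization is [a], not [ã].

No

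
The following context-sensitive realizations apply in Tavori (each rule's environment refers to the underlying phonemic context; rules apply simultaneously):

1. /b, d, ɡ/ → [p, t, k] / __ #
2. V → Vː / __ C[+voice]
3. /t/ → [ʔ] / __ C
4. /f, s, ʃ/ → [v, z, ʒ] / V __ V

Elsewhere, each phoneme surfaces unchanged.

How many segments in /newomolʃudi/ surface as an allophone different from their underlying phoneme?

4

Segments that undergo a rule: /e/ → [eː] (rule 2); /o/ → [oː] (rule 2); /o/ → [oː] (rule 2); /u/ → [uː] (rule 2).
All other segments surface unchanged.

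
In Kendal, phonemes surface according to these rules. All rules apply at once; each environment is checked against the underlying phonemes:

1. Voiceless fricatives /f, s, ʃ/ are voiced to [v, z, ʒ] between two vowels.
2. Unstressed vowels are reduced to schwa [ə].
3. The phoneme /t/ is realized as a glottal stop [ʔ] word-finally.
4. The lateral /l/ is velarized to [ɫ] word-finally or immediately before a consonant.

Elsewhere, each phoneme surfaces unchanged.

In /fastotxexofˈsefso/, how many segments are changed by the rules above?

5

Segments that undergo a rule: /a/ → [ə] (rule 2); /o/ → [ə] (rule 2); /e/ → [ə] (rule 2); /o/ → [ə] (rule 2); /o/ → [ə] (rule 2).
All other segments surface unchanged.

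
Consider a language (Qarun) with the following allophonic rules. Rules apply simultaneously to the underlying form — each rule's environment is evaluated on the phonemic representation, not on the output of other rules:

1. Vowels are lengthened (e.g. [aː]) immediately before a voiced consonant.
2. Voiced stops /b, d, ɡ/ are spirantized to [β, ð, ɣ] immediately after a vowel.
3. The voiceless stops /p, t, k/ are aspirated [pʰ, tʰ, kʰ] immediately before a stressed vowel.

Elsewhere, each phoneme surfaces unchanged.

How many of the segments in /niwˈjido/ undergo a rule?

3

Segments that undergo a rule: /i/ → [iː] (rule 1); /i/ → [iː] (rule 1); /d/ → [ð] (rule 2).
All other segments surface unchanged.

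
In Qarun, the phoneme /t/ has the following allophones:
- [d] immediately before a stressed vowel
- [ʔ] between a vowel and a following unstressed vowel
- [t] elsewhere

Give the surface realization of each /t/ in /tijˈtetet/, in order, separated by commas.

[t], [d], [ʔ], [t]

Occurrence 1 (position 1): no conditioning environment matches → elsewhere allophone [t].
Occurrence 2 (position 4): immediately before a stressed vowel → [d].
Occurrence 3 (position 6): between a vowel and a following unstressed vowel → [ʔ].
Occurrence 4 (position 8): no conditioning environment matches → elsewhere allophone [t].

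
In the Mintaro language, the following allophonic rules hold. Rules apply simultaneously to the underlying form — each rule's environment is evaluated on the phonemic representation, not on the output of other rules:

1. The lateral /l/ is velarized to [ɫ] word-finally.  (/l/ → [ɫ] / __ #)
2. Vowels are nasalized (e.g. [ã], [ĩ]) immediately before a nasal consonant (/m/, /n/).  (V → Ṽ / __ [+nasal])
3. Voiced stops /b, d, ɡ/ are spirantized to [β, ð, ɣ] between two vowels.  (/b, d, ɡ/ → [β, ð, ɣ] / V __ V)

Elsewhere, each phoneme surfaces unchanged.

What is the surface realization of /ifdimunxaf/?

[ifdĩmũnxaf]

/i/ — word-initial; rule 2 does not apply here → [i].
/d/ — between /f/ and /i/; rule 3 does not apply here → [d].
/i/ meets the environment for rule 2 (before a nasal consonant) → [ĩ].
/u/ meets the environment for rule 2 (before a nasal consonant) → [ũ].
/a/ — between /x/ and /f/; rule 2 does not apply here → [a].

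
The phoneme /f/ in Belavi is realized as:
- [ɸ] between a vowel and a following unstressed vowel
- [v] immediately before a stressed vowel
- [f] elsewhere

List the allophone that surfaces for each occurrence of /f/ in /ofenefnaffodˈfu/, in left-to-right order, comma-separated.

[ɸ], [f], [f], [f], [v]

Occurrence 1 (position 2): between a vowel and a following unstressed vowel → [ɸ].
Occurrence 2 (position 6): no conditioning environment matches → elsewhere allophone [f].
Occurrence 3 (position 9): no conditioning environment matches → elsewhere allophone [f].
Occurrence 4 (position 10): no conditioning environment matches → elsewhere allophone [f].
Occurrence 5 (position 13): immediately before a stressed vowel → [v].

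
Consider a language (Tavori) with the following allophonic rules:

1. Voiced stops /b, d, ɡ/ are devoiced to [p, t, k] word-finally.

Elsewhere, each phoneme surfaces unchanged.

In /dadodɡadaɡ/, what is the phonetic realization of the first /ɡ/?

[ɡ]

/ɡ/ (between /d/ and /a/) fails the environment for rule 1, so it stays [ɡ].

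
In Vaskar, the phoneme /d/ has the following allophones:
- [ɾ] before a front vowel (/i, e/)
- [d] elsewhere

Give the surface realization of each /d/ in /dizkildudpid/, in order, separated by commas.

[ɾ], [d], [d], [d]

Occurrence 1 (position 1): before a front vowel (/i, e/) → [ɾ].
Occurrence 2 (position 7): no conditioning environment matches → elsewhere allophone [d].
Occurrence 3 (position 9): no conditioning environment matches → elsewhere allophone [d].
Occurrence 4 (position 12): no conditioning environment matches → elsewhere allophone [d].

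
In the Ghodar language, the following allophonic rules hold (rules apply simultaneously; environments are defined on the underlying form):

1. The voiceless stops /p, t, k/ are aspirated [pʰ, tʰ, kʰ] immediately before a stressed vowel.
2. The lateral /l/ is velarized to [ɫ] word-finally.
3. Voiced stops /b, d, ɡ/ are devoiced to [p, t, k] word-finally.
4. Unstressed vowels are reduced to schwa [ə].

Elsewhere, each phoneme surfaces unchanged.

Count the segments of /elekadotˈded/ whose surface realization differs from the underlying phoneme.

5

Segments that undergo a rule: /e/ → [ə] (rule 4); /e/ → [ə] (rule 4); /a/ → [ə] (rule 4); /o/ → [ə] (rule 4); /d/ → [t] (rule 3).
All other segments surface unchanged.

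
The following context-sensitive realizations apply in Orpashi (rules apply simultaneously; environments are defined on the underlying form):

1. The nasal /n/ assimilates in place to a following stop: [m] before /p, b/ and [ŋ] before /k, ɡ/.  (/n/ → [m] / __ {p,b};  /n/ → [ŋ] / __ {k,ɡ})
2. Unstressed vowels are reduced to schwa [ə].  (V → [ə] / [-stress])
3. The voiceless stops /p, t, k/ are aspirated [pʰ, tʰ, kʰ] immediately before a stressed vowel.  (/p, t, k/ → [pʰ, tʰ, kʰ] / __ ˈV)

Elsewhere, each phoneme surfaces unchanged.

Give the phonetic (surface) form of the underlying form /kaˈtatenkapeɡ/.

[kəˈtʰatəŋkəpəɡ]

/k/ (word-initial) is in the target of rule 3 but the environment (immediately before a stressed vowel) is not met → [k].
/a/ — between /k/ and /t/, in an unstressed syllable — surfaces as [ə] (rule 2).
/t/ — between /a/ and /a/, immediately before a stressed vowel — surfaces as [tʰ] (rule 3).
/a/ (between /t/ and /t/) is in the target of rule 2 but the environment (in an unstressed syllable) is not met → [a].
/t/ (between /a/ and /e/) fails the environment for rule 3, so it stays [t].
Rule 2 applies to /e/ (between /t/ and /n/: in an unstressed syllable) → [ə].
Rule 1 applies to /n/ (between /e/ and /k/: before a labial or velar stop) → [ŋ].
/k/ (between /n/ and /a/) fails the environment for rule 3, so it stays [k].
/a/ (between /k/ and /p/): in an unstressed syllable, so rule 2 applies → [ə].
/p/ — between /a/ and /e/; rule 3 does not apply here → [p].
/e/ — between /p/ and /ɡ/, in an unstressed syllable — surfaces as [ə] (rule 2).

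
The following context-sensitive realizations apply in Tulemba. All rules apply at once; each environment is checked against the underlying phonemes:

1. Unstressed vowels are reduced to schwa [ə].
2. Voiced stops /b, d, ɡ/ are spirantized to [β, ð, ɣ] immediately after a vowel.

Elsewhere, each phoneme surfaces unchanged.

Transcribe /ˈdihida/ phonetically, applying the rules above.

[ˈdihəðə]

/d/ — word-initial; rule 2 does not apply here → [d].
/i/ (between /d/ and /h/) is in the target of rule 1 but the environment (in an unstressed syllable) is not met → [i].
/h/ (between /i/ and /i/): no rule targets it → [h].
/i/ (between /h/ and /d/) occurs in an unstressed syllable → [ə] by rule 1.
/d/ (between /i/ and /a/): immediately after a vowel, so rule 2 applies → [ð].
/a/ (word-final) occurs in an unstressed syllable → [ə] by rule 1.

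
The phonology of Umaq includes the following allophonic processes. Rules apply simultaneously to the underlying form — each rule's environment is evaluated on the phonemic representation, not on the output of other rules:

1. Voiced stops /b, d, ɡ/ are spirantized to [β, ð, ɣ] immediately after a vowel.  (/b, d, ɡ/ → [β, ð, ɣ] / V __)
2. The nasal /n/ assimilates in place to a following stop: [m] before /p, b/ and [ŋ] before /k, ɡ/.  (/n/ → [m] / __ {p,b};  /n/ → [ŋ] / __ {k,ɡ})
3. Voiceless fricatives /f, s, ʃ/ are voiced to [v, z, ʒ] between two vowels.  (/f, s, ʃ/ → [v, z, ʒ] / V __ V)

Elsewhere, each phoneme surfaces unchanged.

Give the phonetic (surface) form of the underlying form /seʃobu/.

[seʒoβu]

/s/ (word-initial) is in the target of rule 3 but the environment (between two vowels) is not met → [s].
/e/ stays [e].
/ʃ/ — between /e/ and /o/, between two vowels — surfaces as [ʒ] (rule 3).
/o/ — not in any rule's target class → [o].
/b/ meets the environment for rule 1 (immediately after a vowel) → [β].
/u/ — not in any rule's target class → [u].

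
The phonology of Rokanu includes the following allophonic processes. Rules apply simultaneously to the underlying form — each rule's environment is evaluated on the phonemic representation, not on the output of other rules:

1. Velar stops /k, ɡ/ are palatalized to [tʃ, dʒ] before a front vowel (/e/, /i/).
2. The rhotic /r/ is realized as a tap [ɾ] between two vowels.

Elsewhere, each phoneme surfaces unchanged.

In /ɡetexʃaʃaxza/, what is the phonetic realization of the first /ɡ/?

[dʒ]

/ɡ/ meets the environment for rule 1 (before a front vowel) → [dʒ].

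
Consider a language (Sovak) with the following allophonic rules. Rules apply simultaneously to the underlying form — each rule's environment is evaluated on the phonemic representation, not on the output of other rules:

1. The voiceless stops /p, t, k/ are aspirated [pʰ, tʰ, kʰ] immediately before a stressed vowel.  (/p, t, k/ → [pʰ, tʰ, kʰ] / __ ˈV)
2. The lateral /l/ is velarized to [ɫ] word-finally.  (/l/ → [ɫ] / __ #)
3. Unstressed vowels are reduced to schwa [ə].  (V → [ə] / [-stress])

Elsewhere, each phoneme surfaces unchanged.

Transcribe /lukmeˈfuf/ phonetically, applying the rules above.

[ləkməˈfuf]

/l/ (word-initial) is in the target of rule 2 but the environment (word-finally) is not met → [l].
Rule 3 applies to /u/ (between /l/ and /k/: in an unstressed syllable) → [ə].
/k/ (between /u/ and /m/) is in the target of rule 1 but the environment (immediately before a stressed vowel) is not met → [k].
/m/ (between /k/ and /e/): no rule targets it → [m].
/e/ meets the environment for rule 3 (in an unstressed syllable) → [ə].
/f/ stays [f].
/u/ (between /f/ and /f/) fails the environment for rule 3, so it stays [u].
/f/ (word-final): no rule targets it → [f].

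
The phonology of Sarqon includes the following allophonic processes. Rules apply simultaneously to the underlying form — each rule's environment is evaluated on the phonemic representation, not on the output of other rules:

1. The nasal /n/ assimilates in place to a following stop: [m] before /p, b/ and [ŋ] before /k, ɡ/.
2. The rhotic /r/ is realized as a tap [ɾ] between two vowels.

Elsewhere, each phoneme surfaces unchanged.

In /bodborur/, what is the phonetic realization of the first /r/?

/r/ meets the environment for rule 2 (between two vowels) → [ɾ].

[ɾ]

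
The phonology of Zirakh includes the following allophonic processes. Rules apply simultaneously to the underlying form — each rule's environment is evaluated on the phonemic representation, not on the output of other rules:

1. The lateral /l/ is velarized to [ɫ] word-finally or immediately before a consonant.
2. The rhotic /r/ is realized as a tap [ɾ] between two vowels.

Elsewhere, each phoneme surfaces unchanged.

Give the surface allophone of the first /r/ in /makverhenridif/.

[r]

/r/ (between /e/ and /h/): rule 2 targets it, but not between two vowels → unchanged [r].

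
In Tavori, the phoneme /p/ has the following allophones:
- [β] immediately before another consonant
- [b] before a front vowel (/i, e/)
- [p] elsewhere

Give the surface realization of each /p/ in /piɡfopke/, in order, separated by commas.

[b], [β]

Occurrence 1 (position 1): before a front vowel (/i, e/) → [b].
Occurrence 2 (position 6): immediately before another consonant → [β].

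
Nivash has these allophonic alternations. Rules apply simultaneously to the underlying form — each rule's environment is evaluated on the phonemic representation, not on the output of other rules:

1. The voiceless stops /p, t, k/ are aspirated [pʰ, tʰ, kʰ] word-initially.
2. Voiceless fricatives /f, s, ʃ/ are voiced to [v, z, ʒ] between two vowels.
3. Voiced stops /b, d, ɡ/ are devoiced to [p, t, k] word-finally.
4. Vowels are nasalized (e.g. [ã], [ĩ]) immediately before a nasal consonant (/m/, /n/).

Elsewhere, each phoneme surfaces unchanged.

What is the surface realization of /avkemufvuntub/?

/a/ (word-initial): rule 4 targets it, but not before a nasal consonant → unchanged [a].
/v/ stays [v].
/k/ (between /v/ and /e/) is in the target of rule 1 but the environment (word-initially) is not met → [k].
/e/ (between /k/ and /m/) occurs before a nasal consonant → [ẽ] by rule 4.
/m/ stays [m].
/u/ (between /m/ and /f/): rule 4 targets it, but not before a nasal consonant → unchanged [u].
/f/ — between /u/ and /v/; rule 2 does not apply here → [f].
/v/ (between /f/ and /u/) is unaffected → [v].
/u/ — between /v/ and /n/, before a nasal consonant — surfaces as [ũ] (rule 4).
/n/ — not in any rule's target class → [n].
/t/ (between /n/ and /u/) fails the environment for rule 1, so it stays [t].
/u/ (between /t/ and /b/): rule 4 targets it, but not before a nasal consonant → unchanged [u].
Rule 3 applies to /b/ (word-final: word-finally) → [p].

[avkẽmufvũntup]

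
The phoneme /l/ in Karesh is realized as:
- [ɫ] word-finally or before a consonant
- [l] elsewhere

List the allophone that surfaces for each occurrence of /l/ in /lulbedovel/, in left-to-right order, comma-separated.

[l], [ɫ], [ɫ]

Occurrence 1 (position 1): no conditioning environment matches → elsewhere allophone [l].
Occurrence 2 (position 3): word-finally or before a consonant → [ɫ].
Occurrence 3 (position 10): word-finally or before a consonant → [ɫ].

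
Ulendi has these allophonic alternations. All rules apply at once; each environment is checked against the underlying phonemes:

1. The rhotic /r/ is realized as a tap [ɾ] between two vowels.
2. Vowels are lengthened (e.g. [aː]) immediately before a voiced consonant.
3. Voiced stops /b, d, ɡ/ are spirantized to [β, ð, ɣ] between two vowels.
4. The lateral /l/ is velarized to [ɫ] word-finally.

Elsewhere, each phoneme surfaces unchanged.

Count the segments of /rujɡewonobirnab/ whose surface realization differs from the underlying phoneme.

Segments that undergo a rule: /u/ → [uː] (rule 2); /e/ → [eː] (rule 2); /o/ → [oː] (rule 2); /o/ → [oː] (rule 2); /b/ → [β] (rule 3); /i/ → [iː] (rule 2); /a/ → [aː] (rule 2).
All other segments surface unchanged.

7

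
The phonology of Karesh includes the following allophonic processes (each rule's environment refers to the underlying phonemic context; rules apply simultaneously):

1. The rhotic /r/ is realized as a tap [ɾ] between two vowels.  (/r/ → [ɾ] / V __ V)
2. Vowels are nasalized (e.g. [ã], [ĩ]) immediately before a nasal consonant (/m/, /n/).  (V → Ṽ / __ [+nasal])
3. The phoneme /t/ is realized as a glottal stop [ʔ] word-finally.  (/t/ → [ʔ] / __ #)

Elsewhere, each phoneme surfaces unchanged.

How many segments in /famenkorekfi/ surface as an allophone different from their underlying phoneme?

Segments that undergo a rule: /a/ → [ã] (rule 2); /e/ → [ẽ] (rule 2); /r/ → [ɾ] (rule 1).
All other segments surface unchanged.

3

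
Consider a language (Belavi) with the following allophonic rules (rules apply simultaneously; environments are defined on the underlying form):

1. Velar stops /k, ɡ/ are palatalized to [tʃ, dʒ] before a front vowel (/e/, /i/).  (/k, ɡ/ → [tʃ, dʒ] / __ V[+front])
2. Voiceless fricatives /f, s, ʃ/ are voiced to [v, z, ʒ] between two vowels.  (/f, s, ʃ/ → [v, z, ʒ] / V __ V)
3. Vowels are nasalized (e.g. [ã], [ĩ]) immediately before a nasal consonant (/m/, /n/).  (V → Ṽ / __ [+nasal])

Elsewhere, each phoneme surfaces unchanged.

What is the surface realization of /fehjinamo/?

[fehjĩnãmo]

/f/ — word-initial; rule 2 does not apply here → [f].
/e/ (between /f/ and /h/): rule 3 targets it, but not before a nasal consonant → unchanged [e].
/h/ (between /e/ and /j/): no rule targets it → [h].
/j/ (between /h/ and /i/): no rule targets it → [j].
Rule 3 applies to /i/ (between /j/ and /n/: before a nasal consonant) → [ĩ].
/n/ stays [n].
/a/ meets the environment for rule 3 (before a nasal consonant) → [ã].
/m/ — not in any rule's target class → [m].
/o/ (word-final) is in the target of rule 3 but the environment (before a nasal consonant) is not met → [o].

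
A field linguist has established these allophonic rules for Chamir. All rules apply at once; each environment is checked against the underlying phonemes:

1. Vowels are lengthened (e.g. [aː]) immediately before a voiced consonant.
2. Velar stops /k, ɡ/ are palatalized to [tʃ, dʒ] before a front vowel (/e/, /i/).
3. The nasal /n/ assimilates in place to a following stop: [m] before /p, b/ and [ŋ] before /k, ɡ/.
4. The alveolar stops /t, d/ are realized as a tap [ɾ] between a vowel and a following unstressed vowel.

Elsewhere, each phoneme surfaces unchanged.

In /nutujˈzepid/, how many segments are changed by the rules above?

3

Segments that undergo a rule: /t/ → [ɾ] (rule 4); /u/ → [uː] (rule 1); /i/ → [iː] (rule 1).
All other segments surface unchanged.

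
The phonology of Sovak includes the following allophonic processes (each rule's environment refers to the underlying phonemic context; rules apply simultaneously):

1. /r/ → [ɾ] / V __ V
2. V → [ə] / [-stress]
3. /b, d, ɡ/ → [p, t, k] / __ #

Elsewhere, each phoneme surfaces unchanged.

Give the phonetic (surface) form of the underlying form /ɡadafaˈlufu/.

[ɡədəfəˈlufə]

/ɡ/ — word-initial; rule 3 does not apply here → [ɡ].
/a/ (between /ɡ/ and /d/) occurs in an unstressed syllable → [ə] by rule 2.
/d/ (between /a/ and /a/) is in the target of rule 3 but the environment (word-finally) is not met → [d].
/a/ (between /d/ and /f/) occurs in an unstressed syllable → [ə] by rule 2.
/f/ (between /a/ and /a/) is unaffected → [f].
/a/ (between /f/ and /l/): in an unstressed syllable, so rule 2 applies → [ə].
/l/ (between /a/ and /u/): no rule targets it → [l].
/u/ (between /l/ and /f/) fails the environment for rule 2, so it stays [u].
/f/ — not in any rule's target class → [f].
/u/ meets the environment for rule 2 (in an unstressed syllable) → [ə].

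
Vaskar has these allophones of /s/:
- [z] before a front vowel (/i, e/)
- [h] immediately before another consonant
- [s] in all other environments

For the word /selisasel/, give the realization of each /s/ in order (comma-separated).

[z], [s], [z]

Occurrence 1 (position 1): before a front vowel (/i, e/) → [z].
Occurrence 2 (position 5): no conditioning environment matches → elsewhere allophone [s].
Occurrence 3 (position 7): before a front vowel (/i, e/) → [z].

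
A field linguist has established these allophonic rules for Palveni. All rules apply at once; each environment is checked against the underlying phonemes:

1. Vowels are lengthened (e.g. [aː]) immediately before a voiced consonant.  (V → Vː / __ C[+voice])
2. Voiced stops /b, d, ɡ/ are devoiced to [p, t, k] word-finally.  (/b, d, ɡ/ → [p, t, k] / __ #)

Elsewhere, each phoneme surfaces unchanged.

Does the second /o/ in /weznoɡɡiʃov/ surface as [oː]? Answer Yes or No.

Yes

/o/ — between /ʃ/ and /v/, before a voiced consonant — surfaces as [oː] (rule 1).
The actual realization is [oː], which matches [oː].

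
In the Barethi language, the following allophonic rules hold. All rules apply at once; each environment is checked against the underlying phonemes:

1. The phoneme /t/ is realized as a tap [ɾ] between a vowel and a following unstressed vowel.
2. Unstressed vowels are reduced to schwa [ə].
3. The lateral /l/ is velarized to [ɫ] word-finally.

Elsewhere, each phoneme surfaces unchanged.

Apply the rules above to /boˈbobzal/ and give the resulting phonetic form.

/o/ (between /b/ and /b/) occurs in an unstressed syllable → [ə] by rule 2.
/o/ (between /b/ and /b/) is in the target of rule 2 but the environment (in an unstressed syllable) is not met → [o].
/a/ — between /z/ and /l/, in an unstressed syllable — surfaces as [ə] (rule 2).
Rule 3 applies to /l/ (word-final: word-finally) → [ɫ].

[bəˈbobzəɫ]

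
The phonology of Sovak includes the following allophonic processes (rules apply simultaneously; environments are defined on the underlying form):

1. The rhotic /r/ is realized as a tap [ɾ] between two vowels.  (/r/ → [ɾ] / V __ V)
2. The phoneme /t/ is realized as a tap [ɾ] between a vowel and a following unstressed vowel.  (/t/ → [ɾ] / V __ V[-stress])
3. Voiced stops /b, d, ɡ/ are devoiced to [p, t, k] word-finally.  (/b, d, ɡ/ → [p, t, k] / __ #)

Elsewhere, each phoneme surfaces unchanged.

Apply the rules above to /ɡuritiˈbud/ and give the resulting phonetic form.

/ɡ/ (word-initial) fails the environment for rule 3, so it stays [ɡ].
/u/ (between /ɡ/ and /r/) is unaffected → [u].
/r/ (between /u/ and /i/): between two vowels, so rule 1 applies → [ɾ].
/i/ stays [i].
/t/ (between /i/ and /i/): between a vowel and a following unstressed vowel, so rule 2 applies → [ɾ].
/i/ (between /t/ and /b/): no rule targets it → [i].
/b/ (between /i/ and /u/) fails the environment for rule 3, so it stays [b].
/u/ stays [u].
Rule 3 applies to /d/ (word-final: word-finally) → [t].

[ɡuɾiɾiˈbut]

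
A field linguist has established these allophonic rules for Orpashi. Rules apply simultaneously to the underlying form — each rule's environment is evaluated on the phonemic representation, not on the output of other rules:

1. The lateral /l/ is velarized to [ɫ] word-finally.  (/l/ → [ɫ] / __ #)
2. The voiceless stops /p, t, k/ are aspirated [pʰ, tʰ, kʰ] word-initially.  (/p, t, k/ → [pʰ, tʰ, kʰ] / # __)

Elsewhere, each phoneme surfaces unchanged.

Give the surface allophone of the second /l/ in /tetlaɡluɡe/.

[l]

/l/ (between /ɡ/ and /u/) fails the environment for rule 1, so it stays [l].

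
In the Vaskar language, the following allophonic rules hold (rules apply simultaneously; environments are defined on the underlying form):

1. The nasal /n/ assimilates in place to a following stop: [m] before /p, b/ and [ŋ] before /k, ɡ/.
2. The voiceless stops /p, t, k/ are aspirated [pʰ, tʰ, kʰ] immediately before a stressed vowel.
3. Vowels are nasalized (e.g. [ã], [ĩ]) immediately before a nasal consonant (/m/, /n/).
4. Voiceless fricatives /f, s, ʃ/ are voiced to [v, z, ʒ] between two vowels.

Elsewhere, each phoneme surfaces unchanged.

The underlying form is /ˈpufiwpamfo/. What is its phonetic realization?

/p/ (word-initial): immediately before a stressed vowel, so rule 2 applies → [pʰ].
/u/ (between /p/ and /f/): rule 3 targets it, but not before a nasal consonant → unchanged [u].
Rule 4 applies to /f/ (between /u/ and /i/: between two vowels) → [v].
/i/ (between /f/ and /w/) is in the target of rule 3 but the environment (before a nasal consonant) is not met → [i].
/p/ (between /w/ and /a/) fails the environment for rule 2, so it stays [p].
/a/ — between /p/ and /m/, before a nasal consonant — surfaces as [ã] (rule 3).
/f/ (between /m/ and /o/) is in the target of rule 4 but the environment (between two vowels) is not met → [f].
/o/ (word-final): rule 3 targets it, but not before a nasal consonant → unchanged [o].

[ˈpʰuviwpãmfo]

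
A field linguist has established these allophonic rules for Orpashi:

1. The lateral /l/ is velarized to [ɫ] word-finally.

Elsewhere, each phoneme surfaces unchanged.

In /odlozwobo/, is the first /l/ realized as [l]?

/l/ (between /d/ and /o/) is in the target of rule 1 but the environment (word-finally) is not met → [l].
The actual realization is [l], which matches [l].

Yes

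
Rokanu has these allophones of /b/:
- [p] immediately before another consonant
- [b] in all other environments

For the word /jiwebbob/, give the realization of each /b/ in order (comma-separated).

Occurrence 1 (position 5): immediately before another consonant → [p].
Occurrence 2 (position 6): no conditioning environment matches → elsewhere allophone [b].
Occurrence 3 (position 8): no conditioning environment matches → elsewhere allophone [b].

[p], [b], [b]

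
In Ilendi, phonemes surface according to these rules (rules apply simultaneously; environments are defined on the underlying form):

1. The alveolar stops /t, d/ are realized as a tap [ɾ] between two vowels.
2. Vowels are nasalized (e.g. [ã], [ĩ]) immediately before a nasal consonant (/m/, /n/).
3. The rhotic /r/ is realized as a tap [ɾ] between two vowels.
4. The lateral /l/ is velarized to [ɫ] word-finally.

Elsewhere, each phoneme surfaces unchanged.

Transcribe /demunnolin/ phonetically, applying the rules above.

/d/ (word-initial): rule 1 targets it, but not between two vowels → unchanged [d].
/e/ (between /d/ and /m/): before a nasal consonant, so rule 2 applies → [ẽ].
/m/ stays [m].
/u/ meets the environment for rule 2 (before a nasal consonant) → [ũ].
/n/ (between /u/ and /n/): no rule targets it → [n].
/n/ — not in any rule's target class → [n].
/o/ (between /n/ and /l/) fails the environment for rule 2, so it stays [o].
/l/ (between /o/ and /i/) is in the target of rule 4 but the environment (word-finally) is not met → [l].
/i/ (between /l/ and /n/): before a nasal consonant, so rule 2 applies → [ĩ].
/n/ — not in any rule's target class → [n].

[dẽmũnnolĩn]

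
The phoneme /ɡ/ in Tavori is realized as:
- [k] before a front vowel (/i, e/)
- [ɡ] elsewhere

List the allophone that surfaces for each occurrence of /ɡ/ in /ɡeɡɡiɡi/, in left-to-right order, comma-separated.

Occurrence 1 (position 1): before a front vowel (/i, e/) → [k].
Occurrence 2 (position 3): no conditioning environment matches → elsewhere allophone [ɡ].
Occurrence 3 (position 4): before a front vowel (/i, e/) → [k].
Occurrence 4 (position 6): before a front vowel (/i, e/) → [k].

[k], [ɡ], [k], [k]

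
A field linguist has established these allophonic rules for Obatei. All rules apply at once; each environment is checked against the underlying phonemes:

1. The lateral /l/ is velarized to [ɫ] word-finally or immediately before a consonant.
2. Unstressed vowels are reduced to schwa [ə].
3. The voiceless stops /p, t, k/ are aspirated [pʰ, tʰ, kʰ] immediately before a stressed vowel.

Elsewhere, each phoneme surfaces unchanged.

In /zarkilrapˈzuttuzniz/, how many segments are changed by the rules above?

Segments that undergo a rule: /a/ → [ə] (rule 2); /i/ → [ə] (rule 2); /l/ → [ɫ] (rule 1); /a/ → [ə] (rule 2); /u/ → [ə] (rule 2); /i/ → [ə] (rule 2).
All other segments surface unchanged.

6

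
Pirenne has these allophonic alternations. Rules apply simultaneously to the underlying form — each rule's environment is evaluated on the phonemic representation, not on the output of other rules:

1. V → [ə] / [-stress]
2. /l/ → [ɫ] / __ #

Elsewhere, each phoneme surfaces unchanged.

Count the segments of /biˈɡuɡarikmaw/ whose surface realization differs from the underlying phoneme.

4

Segments that undergo a rule: /i/ → [ə] (rule 1); /a/ → [ə] (rule 1); /i/ → [ə] (rule 1); /a/ → [ə] (rule 1).
All other segments surface unchanged.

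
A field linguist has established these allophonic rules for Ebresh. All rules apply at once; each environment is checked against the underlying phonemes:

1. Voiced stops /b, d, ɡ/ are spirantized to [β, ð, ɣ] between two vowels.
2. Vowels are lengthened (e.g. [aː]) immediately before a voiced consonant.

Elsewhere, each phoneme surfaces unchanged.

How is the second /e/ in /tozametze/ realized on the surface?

[e]

/e/ (word-final) is in the target of rule 2 but the environment (before a voiced consonant) is not met → [e].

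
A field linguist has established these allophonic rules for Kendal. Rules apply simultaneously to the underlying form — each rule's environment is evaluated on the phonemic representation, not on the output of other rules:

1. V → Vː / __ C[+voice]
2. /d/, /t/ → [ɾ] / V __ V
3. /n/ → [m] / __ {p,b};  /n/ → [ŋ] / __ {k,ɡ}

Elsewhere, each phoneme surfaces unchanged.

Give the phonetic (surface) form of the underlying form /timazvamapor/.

/t/ (word-initial): rule 2 targets it, but not between two vowels → unchanged [t].
/i/ — between /t/ and /m/, before a voiced consonant — surfaces as [iː] (rule 1).
/a/ (between /m/ and /z/): before a voiced consonant, so rule 1 applies → [aː].
/a/ (between /v/ and /m/): before a voiced consonant, so rule 1 applies → [aː].
/a/ (between /m/ and /p/) fails the environment for rule 1, so it stays [a].
/o/ — between /p/ and /r/, before a voiced consonant — surfaces as [oː] (rule 1).

[tiːmaːzvaːmapoːr]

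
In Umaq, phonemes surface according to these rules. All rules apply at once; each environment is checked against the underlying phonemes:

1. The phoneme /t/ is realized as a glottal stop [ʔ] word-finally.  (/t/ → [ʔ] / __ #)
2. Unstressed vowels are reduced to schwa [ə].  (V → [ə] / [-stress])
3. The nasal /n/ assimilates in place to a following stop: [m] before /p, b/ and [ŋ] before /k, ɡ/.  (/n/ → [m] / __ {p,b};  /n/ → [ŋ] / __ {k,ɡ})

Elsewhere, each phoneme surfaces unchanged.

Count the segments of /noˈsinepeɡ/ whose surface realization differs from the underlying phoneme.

3

Segments that undergo a rule: /o/ → [ə] (rule 2); /e/ → [ə] (rule 2); /e/ → [ə] (rule 2).
All other segments surface unchanged.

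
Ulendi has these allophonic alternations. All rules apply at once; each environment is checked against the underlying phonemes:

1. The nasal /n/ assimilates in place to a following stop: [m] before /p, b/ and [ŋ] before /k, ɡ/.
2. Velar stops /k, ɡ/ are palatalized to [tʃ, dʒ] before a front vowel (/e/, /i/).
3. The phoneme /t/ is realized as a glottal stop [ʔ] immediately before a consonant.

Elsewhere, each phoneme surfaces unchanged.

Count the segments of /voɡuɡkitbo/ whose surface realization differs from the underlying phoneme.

Segments that undergo a rule: /k/ → [tʃ] (rule 2); /t/ → [ʔ] (rule 3).
All other segments surface unchanged.

2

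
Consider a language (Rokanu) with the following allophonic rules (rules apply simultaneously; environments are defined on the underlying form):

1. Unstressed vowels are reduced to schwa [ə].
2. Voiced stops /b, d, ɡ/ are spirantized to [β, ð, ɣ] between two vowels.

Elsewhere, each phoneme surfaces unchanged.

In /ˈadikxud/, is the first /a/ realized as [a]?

/a/ (word-initial): rule 1 targets it, but not in an unstressed syllable → unchanged [a].
The actual realization is [a], which matches [a].

Yes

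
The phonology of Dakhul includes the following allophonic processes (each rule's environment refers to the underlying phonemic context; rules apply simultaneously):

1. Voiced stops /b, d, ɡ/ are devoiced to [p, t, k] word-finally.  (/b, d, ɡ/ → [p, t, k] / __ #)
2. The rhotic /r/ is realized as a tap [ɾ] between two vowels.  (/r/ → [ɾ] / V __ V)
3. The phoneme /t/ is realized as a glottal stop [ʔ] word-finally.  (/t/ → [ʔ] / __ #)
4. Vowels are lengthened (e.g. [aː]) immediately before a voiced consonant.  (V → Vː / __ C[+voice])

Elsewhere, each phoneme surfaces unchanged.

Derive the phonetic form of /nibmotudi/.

/i/ — between /n/ and /b/, before a voiced consonant — surfaces as [iː] (rule 4).
/b/ — between /i/ and /m/; rule 1 does not apply here → [b].
/o/ (between /m/ and /t/) is in the target of rule 4 but the environment (before a voiced consonant) is not met → [o].
/t/ (between /o/ and /u/) is in the target of rule 3 but the environment (word-finally) is not met → [t].
/u/ (between /t/ and /d/): before a voiced consonant, so rule 4 applies → [uː].
/d/ (between /u/ and /i/) is in the target of rule 1 but the environment (word-finally) is not met → [d].
/i/ — word-final; rule 4 does not apply here → [i].

[niːbmotuːdi]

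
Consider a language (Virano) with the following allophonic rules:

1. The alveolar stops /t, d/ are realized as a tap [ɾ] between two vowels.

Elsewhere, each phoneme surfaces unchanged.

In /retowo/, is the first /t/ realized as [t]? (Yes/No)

No

/t/ (between /e/ and /o/) occurs between two vowels → [ɾ] by rule 1.
The actual realization is [ɾ], not [t].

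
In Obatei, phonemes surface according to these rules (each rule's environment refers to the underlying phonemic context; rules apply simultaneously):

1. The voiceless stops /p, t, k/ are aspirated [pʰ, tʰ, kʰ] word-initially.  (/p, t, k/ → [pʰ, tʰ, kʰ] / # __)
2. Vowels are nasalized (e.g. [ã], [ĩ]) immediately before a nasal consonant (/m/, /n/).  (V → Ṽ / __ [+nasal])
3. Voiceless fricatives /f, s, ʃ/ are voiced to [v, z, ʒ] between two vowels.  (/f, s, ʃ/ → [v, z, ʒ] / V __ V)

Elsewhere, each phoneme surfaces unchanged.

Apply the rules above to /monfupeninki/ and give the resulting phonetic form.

/m/ (word-initial) is unaffected → [m].
/o/ (between /m/ and /n/): before a nasal consonant, so rule 2 applies → [õ].
/n/ stays [n].
/f/ (between /n/ and /u/): rule 3 targets it, but not between two vowels → unchanged [f].
/u/ (between /f/ and /p/): rule 2 targets it, but not before a nasal consonant → unchanged [u].
/p/ (between /u/ and /e/) is in the target of rule 1 but the environment (word-initially) is not met → [p].
/e/ meets the environment for rule 2 (before a nasal consonant) → [ẽ].
/n/ (between /e/ and /i/) is unaffected → [n].
/i/ (between /n/ and /n/) occurs before a nasal consonant → [ĩ] by rule 2.
/n/ (between /i/ and /k/) is unaffected → [n].
/k/ (between /n/ and /i/) is in the target of rule 1 but the environment (word-initially) is not met → [k].
/i/ (word-final) is in the target of rule 2 but the environment (before a nasal consonant) is not met → [i].

[mõnfupẽnĩnki]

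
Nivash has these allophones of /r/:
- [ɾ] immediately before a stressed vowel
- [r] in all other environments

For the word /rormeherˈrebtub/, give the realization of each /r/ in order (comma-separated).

Occurrence 1 (position 1): no conditioning environment matches → elsewhere allophone [r].
Occurrence 2 (position 3): no conditioning environment matches → elsewhere allophone [r].
Occurrence 3 (position 8): no conditioning environment matches → elsewhere allophone [r].
Occurrence 4 (position 9): immediately before a stressed vowel → [ɾ].

[r], [r], [r], [ɾ]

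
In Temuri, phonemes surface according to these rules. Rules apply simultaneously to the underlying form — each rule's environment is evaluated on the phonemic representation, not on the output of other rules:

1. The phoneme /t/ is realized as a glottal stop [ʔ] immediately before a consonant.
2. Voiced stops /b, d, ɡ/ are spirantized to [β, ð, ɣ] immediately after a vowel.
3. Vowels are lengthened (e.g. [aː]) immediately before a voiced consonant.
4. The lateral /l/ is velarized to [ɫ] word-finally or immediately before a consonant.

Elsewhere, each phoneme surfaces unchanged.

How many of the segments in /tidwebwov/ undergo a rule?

5

Segments that undergo a rule: /i/ → [iː] (rule 3); /d/ → [ð] (rule 2); /e/ → [eː] (rule 3); /b/ → [β] (rule 2); /o/ → [oː] (rule 3).
All other segments surface unchanged.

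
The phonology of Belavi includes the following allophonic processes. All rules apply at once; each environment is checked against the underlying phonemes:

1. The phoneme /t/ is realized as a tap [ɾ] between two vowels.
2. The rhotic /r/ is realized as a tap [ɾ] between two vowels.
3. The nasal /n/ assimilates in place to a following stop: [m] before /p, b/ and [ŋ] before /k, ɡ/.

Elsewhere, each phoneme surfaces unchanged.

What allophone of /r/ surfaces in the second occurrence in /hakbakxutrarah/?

[ɾ]

/r/ (between /a/ and /a/): between two vowels, so rule 2 applies → [ɾ].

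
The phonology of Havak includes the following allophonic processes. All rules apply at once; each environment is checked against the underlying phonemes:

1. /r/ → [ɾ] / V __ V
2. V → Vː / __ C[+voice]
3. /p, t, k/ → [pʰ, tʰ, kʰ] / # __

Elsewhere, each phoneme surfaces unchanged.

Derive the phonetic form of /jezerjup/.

/j/ (word-initial): no rule targets it → [j].
/e/ (between /j/ and /z/) occurs before a voiced consonant → [eː] by rule 2.
/z/ (between /e/ and /e/) is unaffected → [z].
/e/ (between /z/ and /r/): before a voiced consonant, so rule 2 applies → [eː].
/r/ — between /e/ and /j/; rule 1 does not apply here → [r].
/j/ (between /r/ and /u/) is unaffected → [j].
/u/ — between /j/ and /p/; rule 2 does not apply here → [u].
/p/ — word-final; rule 3 does not apply here → [p].

[jeːzeːrjup]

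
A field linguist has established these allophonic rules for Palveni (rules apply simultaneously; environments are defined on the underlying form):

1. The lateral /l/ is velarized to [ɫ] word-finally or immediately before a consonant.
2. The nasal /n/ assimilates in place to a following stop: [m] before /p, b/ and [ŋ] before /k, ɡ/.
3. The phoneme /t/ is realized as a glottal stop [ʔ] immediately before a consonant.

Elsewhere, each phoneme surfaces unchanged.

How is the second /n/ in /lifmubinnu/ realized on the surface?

/n/ (between /n/ and /u/): rule 2 targets it, but not before a labial or velar stop → unchanged [n].

[n]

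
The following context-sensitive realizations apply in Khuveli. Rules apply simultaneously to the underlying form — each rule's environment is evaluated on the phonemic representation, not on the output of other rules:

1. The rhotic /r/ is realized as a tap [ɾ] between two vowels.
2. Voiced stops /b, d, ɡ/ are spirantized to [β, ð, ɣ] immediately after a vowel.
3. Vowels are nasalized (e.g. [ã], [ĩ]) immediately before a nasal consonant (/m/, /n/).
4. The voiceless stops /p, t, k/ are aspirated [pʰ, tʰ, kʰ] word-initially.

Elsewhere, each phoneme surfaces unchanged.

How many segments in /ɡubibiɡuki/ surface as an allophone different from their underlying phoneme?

Segments that undergo a rule: /b/ → [β] (rule 2); /b/ → [β] (rule 2); /ɡ/ → [ɣ] (rule 2).
All other segments surface unchanged.

3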